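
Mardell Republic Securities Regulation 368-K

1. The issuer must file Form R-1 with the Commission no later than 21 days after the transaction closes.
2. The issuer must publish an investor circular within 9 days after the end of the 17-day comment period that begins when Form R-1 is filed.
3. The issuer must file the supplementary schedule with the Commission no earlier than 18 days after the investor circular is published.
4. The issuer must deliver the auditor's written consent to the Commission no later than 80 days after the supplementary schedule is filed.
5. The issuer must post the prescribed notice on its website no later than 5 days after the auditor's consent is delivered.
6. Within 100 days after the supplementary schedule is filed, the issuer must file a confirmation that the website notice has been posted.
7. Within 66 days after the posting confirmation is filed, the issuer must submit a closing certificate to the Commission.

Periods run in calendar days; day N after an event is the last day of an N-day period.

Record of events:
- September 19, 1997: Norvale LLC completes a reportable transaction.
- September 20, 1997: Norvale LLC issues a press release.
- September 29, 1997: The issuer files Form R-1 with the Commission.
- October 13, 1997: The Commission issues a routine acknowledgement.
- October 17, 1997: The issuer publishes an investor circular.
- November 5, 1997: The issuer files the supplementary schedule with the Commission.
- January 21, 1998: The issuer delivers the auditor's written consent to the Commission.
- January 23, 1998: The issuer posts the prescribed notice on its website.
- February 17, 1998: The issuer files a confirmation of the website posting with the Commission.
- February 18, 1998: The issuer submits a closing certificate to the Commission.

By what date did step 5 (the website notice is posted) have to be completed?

January 26, 1998

Step 5 runs from January 21, 1998, when the auditor's consent is delivered. 5 days after January 21, 1998 is January 26, 1998.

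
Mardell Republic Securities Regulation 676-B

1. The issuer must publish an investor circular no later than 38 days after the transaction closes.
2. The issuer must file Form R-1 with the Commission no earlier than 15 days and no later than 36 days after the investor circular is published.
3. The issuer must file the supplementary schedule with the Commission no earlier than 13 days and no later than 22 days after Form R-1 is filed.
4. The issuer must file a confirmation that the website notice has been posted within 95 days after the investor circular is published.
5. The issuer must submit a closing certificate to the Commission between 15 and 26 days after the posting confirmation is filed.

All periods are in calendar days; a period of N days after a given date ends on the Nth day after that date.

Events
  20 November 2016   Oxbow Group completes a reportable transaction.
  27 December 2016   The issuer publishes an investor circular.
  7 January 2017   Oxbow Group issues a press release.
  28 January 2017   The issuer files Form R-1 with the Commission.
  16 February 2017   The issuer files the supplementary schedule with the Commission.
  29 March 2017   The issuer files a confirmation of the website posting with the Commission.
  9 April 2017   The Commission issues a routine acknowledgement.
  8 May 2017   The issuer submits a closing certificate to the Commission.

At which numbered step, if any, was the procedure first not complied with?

(1) due by 20 November 2016 + 38 days = 28 December 2016; completed 27 December 2016, before the deadline.
(2) the permitted window runs from 27 December 2016 + 15 = 11 January 2017 to 27 December 2016 + 36 = 1 February 2017; done 28 January 2017, which is between those dates.
(3) the permitted window runs from 28 January 2017 + 13 = 10 February 2017 to 28 January 2017 + 22 = 19 February 2017; done 16 February 2017, which is between those dates.
(4) due by 27 December 2016 + 95 days = 1 April 2017; completed 29 March 2017, before the deadline.
(5) the permitted window runs from 29 March 2017 + 15 = 13 April 2017 to 29 March 2017 + 26 = 24 April 2017; 8 May 2017 is 14 days past the end of the window.
The analysis stops there.

Step 5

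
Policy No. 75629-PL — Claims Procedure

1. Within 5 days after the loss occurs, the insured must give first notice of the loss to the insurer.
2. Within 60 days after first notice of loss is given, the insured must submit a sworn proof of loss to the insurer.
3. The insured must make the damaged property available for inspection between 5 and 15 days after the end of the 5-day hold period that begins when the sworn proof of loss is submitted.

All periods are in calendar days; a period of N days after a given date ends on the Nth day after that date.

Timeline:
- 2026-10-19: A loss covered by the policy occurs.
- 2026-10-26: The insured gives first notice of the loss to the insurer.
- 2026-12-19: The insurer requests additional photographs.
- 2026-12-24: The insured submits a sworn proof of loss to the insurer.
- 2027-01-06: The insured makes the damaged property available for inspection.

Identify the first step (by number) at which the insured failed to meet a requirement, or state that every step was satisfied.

Step 1

Step 1: 5 days after 2026-10-19 (when the loss occurs) is 2026-10-24; 2026-10-26 misses that deadline by 2 days.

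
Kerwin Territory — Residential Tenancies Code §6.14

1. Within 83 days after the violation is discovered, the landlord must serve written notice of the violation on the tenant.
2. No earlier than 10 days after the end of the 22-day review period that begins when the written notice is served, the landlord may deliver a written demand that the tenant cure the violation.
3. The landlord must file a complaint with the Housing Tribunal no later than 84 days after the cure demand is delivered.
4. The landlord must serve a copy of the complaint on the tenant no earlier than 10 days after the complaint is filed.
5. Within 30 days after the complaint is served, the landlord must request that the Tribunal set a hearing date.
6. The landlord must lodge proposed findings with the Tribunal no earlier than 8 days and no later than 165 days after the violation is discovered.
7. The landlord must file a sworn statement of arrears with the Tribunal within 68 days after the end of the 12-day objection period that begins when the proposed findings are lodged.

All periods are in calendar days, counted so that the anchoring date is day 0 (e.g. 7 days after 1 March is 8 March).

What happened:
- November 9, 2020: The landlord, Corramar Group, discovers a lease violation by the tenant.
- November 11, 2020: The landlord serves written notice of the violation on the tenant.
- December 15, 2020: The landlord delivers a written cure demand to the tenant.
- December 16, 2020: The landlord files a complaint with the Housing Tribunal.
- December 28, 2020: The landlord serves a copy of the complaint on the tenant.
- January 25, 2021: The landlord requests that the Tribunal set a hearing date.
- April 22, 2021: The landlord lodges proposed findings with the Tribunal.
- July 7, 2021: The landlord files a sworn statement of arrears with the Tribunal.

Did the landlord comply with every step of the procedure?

Yes

Step 1: 83 days after November 9, 2020 (when the violation is discovered) is January 31, 2021; done November 11, 2020 — timely.
Step 2: the earliest permitted date is 10 days after December 3, 2020 (end of the 22-day review period, which began when the written notice is served on November 11, 2020), i.e. December 13, 2020; December 15, 2020 is on or after that date.
Step 3: 84 days after December 15, 2020 (when the cure demand is delivered) is March 9, 2021; December 16, 2020 is within that limit.
Step 4: the earliest permitted date is 10 days after December 16, 2020 (when the complaint is filed), i.e. December 26, 2020; done December 28, 2020 — permitted.
Step 5: 30 days after December 28, 2020 (when the complaint is served) is January 27, 2021; done January 25, 2021 — timely.
Step 6: the window is 8–165 days after November 9, 2020 (when the violation is discovered), so November 17, 2020 through April 23, 2021; done April 22, 2021 — within the window.
Step 7: 68 days after May 4, 2021 (end of the 12-day objection period, which began when the proposed findings are lodged on April 22, 2021) is July 11, 2021; July 7, 2021 is within that limit.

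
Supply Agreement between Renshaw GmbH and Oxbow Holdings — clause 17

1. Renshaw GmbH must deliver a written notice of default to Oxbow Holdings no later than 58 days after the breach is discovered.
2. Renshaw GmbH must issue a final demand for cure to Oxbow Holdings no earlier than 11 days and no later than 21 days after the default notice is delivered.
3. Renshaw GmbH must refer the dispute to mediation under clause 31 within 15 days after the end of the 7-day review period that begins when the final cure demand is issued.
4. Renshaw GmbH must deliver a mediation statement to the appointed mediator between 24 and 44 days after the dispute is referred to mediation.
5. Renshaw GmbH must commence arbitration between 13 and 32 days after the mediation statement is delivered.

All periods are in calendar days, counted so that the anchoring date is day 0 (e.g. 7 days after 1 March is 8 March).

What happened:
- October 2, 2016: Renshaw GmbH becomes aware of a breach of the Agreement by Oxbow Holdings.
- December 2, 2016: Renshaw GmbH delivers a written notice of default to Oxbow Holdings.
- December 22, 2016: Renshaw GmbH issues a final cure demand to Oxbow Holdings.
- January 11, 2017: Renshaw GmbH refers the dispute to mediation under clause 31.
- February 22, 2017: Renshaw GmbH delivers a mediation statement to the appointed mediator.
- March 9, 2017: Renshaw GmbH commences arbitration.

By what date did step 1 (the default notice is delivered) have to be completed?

November 29, 2016

Step 1 runs from October 2, 2016, when the breach is discovered. 58 days after October 2, 2016 is November 29, 2016.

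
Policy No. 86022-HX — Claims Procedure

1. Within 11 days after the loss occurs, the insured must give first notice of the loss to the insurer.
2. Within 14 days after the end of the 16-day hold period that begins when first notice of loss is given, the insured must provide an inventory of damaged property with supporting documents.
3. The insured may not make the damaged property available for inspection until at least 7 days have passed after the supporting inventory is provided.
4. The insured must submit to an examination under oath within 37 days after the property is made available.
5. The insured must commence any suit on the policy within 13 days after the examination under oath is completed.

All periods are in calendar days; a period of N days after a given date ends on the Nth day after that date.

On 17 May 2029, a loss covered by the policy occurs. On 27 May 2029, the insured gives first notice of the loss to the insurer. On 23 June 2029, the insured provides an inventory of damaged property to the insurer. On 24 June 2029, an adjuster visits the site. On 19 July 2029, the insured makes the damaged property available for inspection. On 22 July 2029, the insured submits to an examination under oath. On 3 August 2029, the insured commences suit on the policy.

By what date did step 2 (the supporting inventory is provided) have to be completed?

First notice of loss is given on 27 May 2029; the 16-day hold period therefore ends 12 June 2029, and step 2 runs from that date. 14 days after 12 June 2029 is 26 June 2029.

26 June 2029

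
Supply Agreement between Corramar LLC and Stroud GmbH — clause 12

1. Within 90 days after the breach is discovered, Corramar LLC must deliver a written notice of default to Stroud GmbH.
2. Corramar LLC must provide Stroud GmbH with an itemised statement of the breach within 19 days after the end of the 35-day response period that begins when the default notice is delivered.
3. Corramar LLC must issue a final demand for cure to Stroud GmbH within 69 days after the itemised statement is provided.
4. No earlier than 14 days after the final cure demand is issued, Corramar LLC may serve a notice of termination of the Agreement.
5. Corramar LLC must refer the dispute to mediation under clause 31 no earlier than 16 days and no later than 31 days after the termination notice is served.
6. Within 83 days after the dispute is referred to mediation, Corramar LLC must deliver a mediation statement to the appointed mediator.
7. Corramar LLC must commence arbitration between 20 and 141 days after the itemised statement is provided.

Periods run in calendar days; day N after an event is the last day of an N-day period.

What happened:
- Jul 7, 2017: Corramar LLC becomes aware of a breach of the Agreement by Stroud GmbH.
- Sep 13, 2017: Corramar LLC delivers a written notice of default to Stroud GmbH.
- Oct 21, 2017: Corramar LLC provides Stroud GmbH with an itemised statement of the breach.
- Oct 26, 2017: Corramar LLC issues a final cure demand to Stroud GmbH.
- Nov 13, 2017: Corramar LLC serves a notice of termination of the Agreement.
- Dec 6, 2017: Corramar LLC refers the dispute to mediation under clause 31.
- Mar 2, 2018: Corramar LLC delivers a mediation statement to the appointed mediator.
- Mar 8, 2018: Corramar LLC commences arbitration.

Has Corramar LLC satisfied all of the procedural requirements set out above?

No

(1) due by Jul 7, 2017 + 90 days = Oct 5, 2017; Sep 13, 2017 is within that limit.
(2) due by Oct 18, 2017 + 19 days = Nov 6, 2017; Oct 21, 2017 is within that limit.
(3) due by Oct 21, 2017 + 69 days = Dec 29, 2017; done Oct 26, 2017 — timely.
(4) permitted from Oct 26, 2017 + 14 days = Nov 9, 2017 onward; done Nov 13, 2017, after the minimum wait.
(5) the permitted window runs from Nov 13, 2017 + 16 = Nov 29, 2017 to Nov 13, 2017 + 31 = Dec 14, 2017; Dec 6, 2017 falls inside that range.
(6) due by Dec 6, 2017 + 83 days = Feb 27, 2018; Mar 2, 2018 misses that deadline by 3 days.
The analysis stops there.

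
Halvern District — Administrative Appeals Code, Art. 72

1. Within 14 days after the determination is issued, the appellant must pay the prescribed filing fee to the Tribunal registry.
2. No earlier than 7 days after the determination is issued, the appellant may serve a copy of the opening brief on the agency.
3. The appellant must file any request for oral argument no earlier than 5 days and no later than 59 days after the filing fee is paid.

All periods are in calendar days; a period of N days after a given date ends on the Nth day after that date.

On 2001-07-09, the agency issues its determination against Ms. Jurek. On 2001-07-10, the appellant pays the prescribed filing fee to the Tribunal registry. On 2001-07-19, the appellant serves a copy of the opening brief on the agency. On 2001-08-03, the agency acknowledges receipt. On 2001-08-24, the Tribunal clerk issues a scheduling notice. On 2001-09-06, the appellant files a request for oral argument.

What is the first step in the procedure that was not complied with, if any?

None — every step was satisfied

Step 1: 14 days after 2001-07-09 (when the determination is issued) is 2001-07-23; completed 2001-07-10, before the deadline.
Step 2: the earliest permitted date is 7 days after 2001-07-09 (when the determination is issued), i.e. 2001-07-16; done 2001-07-19 — permitted.
Step 3: the window is 5–59 days after 2001-07-10 (when the filing fee is paid), so 2001-07-15 through 2001-09-07; done 2001-09-06 — within the window.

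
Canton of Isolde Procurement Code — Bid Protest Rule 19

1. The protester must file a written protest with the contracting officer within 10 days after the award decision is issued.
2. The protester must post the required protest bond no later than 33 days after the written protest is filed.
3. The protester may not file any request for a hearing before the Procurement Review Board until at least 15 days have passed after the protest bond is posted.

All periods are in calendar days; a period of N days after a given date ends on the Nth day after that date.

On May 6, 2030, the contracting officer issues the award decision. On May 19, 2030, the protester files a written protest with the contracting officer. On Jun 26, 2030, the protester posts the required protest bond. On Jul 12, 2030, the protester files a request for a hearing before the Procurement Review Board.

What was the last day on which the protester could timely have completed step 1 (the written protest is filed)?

Step 1 runs from May 6, 2030, when the award decision is issued. 10 days after May 6, 2030 is May 16, 2030.

May 16, 2030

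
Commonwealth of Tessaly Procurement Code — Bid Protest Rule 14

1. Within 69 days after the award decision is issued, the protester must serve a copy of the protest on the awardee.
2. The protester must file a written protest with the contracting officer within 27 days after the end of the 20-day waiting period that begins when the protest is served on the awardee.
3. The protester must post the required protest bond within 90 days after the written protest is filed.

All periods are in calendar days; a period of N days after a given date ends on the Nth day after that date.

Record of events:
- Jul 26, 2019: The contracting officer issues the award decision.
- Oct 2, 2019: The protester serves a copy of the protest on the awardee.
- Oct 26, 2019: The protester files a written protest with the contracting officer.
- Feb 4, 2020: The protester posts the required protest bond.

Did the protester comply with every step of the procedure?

(1) due by Jul 26, 2019 + 69 days = Oct 3, 2019; completed Oct 2, 2019, before the deadline.
(2) due by Oct 22, 2019 + 27 days = Nov 18, 2019; done Oct 26, 2019 — timely.
(3) due by Oct 26, 2019 + 90 days = Jan 24, 2020; done Feb 4, 2020 — 11 days late.

No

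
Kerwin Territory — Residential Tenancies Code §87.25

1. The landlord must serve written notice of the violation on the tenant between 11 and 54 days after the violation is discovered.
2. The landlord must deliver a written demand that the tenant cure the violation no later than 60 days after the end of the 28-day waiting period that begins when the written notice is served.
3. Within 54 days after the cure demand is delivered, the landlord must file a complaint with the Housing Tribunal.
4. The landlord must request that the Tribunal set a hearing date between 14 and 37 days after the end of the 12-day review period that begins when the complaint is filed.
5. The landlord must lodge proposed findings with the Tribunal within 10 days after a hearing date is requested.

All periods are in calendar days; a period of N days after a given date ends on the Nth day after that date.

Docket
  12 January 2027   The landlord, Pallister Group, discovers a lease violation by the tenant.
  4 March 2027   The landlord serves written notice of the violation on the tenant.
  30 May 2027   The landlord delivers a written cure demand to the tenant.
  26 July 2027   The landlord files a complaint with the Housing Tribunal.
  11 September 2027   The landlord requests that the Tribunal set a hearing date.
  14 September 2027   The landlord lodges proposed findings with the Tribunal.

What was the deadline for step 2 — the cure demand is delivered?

The written notice is served on 4 March 2027; the 28-day waiting period therefore ends 1 April 2027, and step 2 runs from that date. 60 days after 1 April 2027 is 31 May 2027.

31 May 2027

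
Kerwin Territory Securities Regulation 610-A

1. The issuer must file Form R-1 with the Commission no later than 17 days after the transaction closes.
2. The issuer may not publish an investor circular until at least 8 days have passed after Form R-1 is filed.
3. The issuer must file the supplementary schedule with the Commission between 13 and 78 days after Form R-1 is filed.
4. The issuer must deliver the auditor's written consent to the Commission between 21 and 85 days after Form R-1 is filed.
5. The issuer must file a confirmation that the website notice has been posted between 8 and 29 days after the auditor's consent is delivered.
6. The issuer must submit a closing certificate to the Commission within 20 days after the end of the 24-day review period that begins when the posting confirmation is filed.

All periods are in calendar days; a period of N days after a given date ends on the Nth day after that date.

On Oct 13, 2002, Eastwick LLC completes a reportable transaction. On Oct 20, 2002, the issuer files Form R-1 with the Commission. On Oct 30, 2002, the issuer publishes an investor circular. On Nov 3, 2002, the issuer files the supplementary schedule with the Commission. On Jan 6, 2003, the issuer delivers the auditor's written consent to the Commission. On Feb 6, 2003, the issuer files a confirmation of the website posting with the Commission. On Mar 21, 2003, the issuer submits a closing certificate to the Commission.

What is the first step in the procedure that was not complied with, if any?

Step 5

Step 1 — counting 17 days from Oct 13, 2002 (when the transaction closes) gives a deadline of Oct 30, 2002; completed Oct 20, 2002, before the deadline.
Step 2 — must wait 8 days from Oct 20, 2002 (when Form R-1 is filed), so not before Oct 28, 2002; done Oct 30, 2002, after the minimum wait.
Step 3 — 13 and 78 days from Oct 20, 2002 (when Form R-1 is filed) are Nov 2, 2002 and Jan 6, 2003 respectively; done Nov 3, 2002, which is between those dates.
Step 4 — 21 and 85 days from Oct 20, 2002 (when Form R-1 is filed) are Nov 10, 2002 and Jan 13, 2003 respectively; done Jan 6, 2003, which is between those dates.
Step 5 — 8 and 29 days from Jan 6, 2003 (when the auditor's consent is delivered) are Jan 14, 2003 and Feb 4, 2003 respectively; done Feb 6, 2003 — 2 days after the window closed.
The analysis stops there.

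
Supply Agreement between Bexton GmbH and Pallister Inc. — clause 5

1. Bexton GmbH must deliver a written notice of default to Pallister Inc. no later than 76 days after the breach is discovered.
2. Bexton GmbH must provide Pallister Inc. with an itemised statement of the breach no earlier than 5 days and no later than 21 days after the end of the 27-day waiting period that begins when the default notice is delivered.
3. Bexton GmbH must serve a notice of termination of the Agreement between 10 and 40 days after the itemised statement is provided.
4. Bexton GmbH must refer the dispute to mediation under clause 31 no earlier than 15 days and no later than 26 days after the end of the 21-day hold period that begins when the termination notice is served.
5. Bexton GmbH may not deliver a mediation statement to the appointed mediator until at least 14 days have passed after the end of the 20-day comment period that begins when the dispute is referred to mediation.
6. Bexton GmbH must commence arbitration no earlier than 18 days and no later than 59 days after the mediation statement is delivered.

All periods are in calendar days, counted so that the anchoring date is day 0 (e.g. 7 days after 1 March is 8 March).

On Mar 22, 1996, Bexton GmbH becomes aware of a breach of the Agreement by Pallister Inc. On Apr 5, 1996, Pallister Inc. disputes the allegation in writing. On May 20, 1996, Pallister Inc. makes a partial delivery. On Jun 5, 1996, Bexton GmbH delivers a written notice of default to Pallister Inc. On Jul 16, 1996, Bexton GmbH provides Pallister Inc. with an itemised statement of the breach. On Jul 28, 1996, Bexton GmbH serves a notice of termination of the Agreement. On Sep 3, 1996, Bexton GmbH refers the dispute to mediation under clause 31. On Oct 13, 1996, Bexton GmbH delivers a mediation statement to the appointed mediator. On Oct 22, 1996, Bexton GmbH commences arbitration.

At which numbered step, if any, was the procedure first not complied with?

Step 6

Step 1: 76 days after Mar 22, 1996 (when the breach is discovered) is Jun 6, 1996; done Jun 5, 1996 — timely.
Step 2: the window is 5–21 days after Jul 2, 1996 (end of the 27-day waiting period, which began when the default notice is delivered on Jun 5, 1996), so Jul 7, 1996 through Jul 23, 1996; Jul 16, 1996 falls inside that range.
Step 3: the window is 10–40 days after Jul 16, 1996 (when the itemised statement is provided), so Jul 26, 1996 through Aug 25, 1996; Jul 28, 1996 falls inside that range.
Step 4: the window is 15–26 days after Aug 18, 1996 (end of the 21-day hold period, which began when the termination notice is served on Jul 28, 1996), so Sep 2, 1996 through Sep 13, 1996; done Sep 3, 1996 — within the window.
Step 5: the earliest permitted date is 14 days after Sep 23, 1996 (end of the 20-day comment period, which began when the dispute is referred to mediation on Sep 3, 1996), i.e. Oct 7, 1996; done Oct 13, 1996 — permitted.
Step 6: the window is 18–59 days after Oct 13, 1996 (when the mediation statement is delivered), so Oct 31, 1996 through Dec 11, 1996; Oct 22, 1996 is 9 days too early.
The procedure was therefore not followed at step 6.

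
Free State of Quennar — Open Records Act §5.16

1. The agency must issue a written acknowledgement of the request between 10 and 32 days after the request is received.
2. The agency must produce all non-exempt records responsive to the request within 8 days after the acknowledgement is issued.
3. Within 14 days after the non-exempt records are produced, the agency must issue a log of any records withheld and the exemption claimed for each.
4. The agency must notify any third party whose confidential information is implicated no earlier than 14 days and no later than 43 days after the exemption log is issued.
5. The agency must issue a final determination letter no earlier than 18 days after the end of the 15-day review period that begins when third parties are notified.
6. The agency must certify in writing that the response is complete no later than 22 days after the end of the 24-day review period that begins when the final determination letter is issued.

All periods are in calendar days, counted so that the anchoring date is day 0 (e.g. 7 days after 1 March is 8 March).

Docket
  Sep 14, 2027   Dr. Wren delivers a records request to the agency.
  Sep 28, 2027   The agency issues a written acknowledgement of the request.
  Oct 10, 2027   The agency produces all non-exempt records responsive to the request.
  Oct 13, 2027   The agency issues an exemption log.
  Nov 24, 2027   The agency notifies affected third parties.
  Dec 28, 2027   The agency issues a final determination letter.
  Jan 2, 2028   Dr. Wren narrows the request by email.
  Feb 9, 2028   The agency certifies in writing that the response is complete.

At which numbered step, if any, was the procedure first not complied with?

(1) the permitted window runs from Sep 14, 2027 + 10 = Sep 24, 2027 to Sep 14, 2027 + 32 = Oct 16, 2027; done Sep 28, 2027, which is between those dates.
(2) due by Sep 28, 2027 + 8 days = Oct 6, 2027; not done until Oct 10, 2027, 4 days after the deadline.
That is the first point of non-compliance.

Step 2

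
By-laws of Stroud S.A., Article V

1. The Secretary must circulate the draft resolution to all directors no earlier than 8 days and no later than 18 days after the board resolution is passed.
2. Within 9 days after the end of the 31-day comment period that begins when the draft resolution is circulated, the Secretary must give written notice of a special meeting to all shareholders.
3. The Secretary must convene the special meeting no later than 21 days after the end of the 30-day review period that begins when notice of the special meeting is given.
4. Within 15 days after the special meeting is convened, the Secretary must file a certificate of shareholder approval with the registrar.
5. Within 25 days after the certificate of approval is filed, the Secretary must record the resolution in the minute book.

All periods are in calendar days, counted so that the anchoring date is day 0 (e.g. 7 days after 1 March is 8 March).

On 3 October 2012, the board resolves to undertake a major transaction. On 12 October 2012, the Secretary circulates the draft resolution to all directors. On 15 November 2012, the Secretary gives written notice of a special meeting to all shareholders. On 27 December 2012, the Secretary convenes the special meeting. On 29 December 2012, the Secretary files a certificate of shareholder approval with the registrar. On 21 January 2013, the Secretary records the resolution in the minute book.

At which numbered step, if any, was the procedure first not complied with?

Step 1 — 8 and 18 days from 3 October 2012 (when the board resolution is passed) are 11 October 2012 and 21 October 2012 respectively; done 12 October 2012, which is between those dates.
Step 2 — counting 9 days from 12 November 2012 (end of the 31-day comment period, which began when the draft resolution is circulated on 12 October 2012) gives a deadline of 21 November 2012; done 15 November 2012 — timely.
Step 3 — counting 21 days from 15 December 2012 (end of the 30-day review period, which began when notice of the special meeting is given on 15 November 2012) gives a deadline of 5 January 2013; completed 27 December 2012, before the deadline.
Step 4 — counting 15 days from 27 December 2012 (when the special meeting is convened) gives a deadline of 11 January 2013; done 29 December 2012 — timely.
Step 5 — counting 25 days from 29 December 2012 (when the certificate of approval is filed) gives a deadline of 23 January 2013; 21 January 2013 is within that limit.

None — every step was satisfied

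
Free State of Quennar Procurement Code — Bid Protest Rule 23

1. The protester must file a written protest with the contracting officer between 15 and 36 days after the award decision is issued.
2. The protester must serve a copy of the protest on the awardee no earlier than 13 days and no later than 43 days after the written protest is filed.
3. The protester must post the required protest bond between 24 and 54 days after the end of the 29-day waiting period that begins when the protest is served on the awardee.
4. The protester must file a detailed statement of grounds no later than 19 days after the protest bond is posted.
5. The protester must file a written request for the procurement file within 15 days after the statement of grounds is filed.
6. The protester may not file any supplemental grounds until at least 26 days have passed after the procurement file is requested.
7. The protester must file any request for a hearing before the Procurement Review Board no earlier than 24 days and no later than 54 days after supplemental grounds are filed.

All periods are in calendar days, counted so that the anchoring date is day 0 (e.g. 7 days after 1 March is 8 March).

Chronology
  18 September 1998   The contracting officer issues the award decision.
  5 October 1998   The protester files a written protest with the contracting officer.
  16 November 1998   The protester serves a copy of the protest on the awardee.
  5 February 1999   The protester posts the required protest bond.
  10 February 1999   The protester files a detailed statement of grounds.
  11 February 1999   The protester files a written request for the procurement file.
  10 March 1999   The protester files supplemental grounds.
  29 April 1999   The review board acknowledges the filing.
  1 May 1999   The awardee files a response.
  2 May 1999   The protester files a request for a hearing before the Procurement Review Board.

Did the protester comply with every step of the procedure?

Step 1 — 15 and 36 days from 18 September 1998 (when the award decision is issued) are 3 October 1998 and 24 October 1998 respectively; done 5 October 1998 — within the window.
Step 2 — 13 and 43 days from 5 October 1998 (when the written protest is filed) are 18 October 1998 and 17 November 1998 respectively; done 16 November 1998 — within the window.
Step 3 — 24 and 54 days from 15 December 1998 (end of the 29-day waiting period, which began when the protest is served on the awardee on 16 November 1998) are 8 January 1999 and 7 February 1999 respectively; done 5 February 1999, which is between those dates.
Step 4 — counting 19 days from 5 February 1999 (when the protest bond is posted) gives a deadline of 24 February 1999; 10 February 1999 is within that limit.
Step 5 — counting 15 days from 10 February 1999 (when the statement of grounds is filed) gives a deadline of 25 February 1999; done 11 February 1999 — timely.
Step 6 — must wait 26 days from 11 February 1999 (when the procurement file is requested), so not before 9 March 1999; done 10 March 1999, after the minimum wait.
Step 7 — 24 and 54 days from 10 March 1999 (when supplemental grounds are filed) are 3 April 1999 and 3 May 1999 respectively; done 2 May 1999 — within the window.

Yes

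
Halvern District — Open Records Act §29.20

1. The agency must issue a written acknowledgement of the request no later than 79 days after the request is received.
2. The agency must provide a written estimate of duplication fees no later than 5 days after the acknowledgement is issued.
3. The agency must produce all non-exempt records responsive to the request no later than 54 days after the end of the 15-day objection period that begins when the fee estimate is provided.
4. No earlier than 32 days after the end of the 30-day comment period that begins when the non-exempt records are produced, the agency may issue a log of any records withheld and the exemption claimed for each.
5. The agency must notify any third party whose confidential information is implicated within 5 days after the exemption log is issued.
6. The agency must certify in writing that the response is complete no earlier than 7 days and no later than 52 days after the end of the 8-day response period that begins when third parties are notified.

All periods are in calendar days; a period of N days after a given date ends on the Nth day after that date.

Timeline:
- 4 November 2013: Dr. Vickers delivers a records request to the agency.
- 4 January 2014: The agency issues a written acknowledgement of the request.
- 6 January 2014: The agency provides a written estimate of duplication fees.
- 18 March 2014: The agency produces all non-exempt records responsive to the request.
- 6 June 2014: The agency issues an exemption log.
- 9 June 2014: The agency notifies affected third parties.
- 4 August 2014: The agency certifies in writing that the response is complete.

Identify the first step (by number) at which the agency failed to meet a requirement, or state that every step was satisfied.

Step 1: 79 days after 4 November 2013 (when the request is received) is 22 January 2014; completed 4 January 2014, before the deadline.
Step 2: 5 days after 4 January 2014 (when the acknowledgement is issued) is 9 January 2014; done 6 January 2014 — timely.
Step 3: 54 days after 21 January 2014 (end of the 15-day objection period, which began when the fee estimate is provided on 6 January 2014) is 16 March 2014; not done until 18 March 2014, 2 days after the deadline.
That is the first point of non-compliance.

Step 3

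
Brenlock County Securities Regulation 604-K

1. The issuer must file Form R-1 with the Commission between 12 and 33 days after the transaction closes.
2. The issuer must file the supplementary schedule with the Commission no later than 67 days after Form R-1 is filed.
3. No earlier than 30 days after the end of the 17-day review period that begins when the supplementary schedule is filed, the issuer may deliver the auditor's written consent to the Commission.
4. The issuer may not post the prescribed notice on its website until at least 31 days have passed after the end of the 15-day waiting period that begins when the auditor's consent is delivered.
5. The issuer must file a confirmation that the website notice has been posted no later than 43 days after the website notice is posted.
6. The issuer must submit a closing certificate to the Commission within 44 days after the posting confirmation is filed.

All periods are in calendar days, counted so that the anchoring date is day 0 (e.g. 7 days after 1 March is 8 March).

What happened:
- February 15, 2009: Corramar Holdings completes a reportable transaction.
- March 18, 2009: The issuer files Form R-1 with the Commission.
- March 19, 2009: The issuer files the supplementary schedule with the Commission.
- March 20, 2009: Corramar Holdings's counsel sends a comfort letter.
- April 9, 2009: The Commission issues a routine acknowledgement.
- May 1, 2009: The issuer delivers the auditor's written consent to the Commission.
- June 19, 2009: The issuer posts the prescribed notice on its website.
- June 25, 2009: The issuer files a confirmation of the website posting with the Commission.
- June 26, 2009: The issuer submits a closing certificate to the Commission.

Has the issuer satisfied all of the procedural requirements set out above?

No

(1) the permitted window runs from February 15, 2009 + 12 = February 27, 2009 to February 15, 2009 + 33 = March 20, 2009; done March 18, 2009 — within the window.
(2) due by March 18, 2009 + 67 days = May 24, 2009; completed March 19, 2009, before the deadline.
(3) permitted from April 5, 2009 + 30 days = May 5, 2009 onward; done May 1, 2009 — 4 days too early.
No need to go further; step 3 was not satisfied.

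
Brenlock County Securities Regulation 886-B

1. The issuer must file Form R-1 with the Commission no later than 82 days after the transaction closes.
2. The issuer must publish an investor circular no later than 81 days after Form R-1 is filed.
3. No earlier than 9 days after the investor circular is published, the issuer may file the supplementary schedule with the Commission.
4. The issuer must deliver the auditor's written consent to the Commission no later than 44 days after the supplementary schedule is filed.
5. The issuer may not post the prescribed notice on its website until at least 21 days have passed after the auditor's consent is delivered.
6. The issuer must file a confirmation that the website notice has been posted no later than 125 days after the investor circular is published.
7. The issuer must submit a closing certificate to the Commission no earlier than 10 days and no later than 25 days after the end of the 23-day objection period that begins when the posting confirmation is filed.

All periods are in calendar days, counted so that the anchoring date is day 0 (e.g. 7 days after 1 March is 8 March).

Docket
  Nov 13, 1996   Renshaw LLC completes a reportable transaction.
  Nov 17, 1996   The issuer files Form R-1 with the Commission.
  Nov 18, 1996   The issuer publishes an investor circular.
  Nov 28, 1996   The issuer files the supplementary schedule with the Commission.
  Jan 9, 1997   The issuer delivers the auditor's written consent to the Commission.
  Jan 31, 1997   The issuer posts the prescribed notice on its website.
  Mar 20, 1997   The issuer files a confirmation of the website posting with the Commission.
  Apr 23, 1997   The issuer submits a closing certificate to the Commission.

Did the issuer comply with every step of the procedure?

Yes

Step 1: 82 days after Nov 13, 1996 (when the transaction closes) is Feb 3, 1997; Nov 17, 1996 is within that limit.
Step 2: 81 days after Nov 17, 1996 (when Form R-1 is filed) is Feb 6, 1997; Nov 18, 1996 is within that limit.
Step 3: the earliest permitted date is 9 days after Nov 18, 1996 (when the investor circular is published), i.e. Nov 27, 1996; done Nov 28, 1996 — permitted.
Step 4: 44 days after Nov 28, 1996 (when the supplementary schedule is filed) is Jan 11, 1997; Jan 9, 1997 is within that limit.
Step 5: the earliest permitted date is 21 days after Jan 9, 1997 (when the auditor's consent is delivered), i.e. Jan 30, 1997; done Jan 31, 1997 — permitted.
Step 6: 125 days after Nov 18, 1996 (when the investor circular is published) is Mar 23, 1997; Mar 20, 1997 is within that limit.
Step 7: the window is 10–25 days after Apr 12, 1997 (end of the 23-day objection period, which began when the posting confirmation is filed on Mar 20, 1997), so Apr 22, 1997 through May 7, 1997; done Apr 23, 1997, which is between those dates.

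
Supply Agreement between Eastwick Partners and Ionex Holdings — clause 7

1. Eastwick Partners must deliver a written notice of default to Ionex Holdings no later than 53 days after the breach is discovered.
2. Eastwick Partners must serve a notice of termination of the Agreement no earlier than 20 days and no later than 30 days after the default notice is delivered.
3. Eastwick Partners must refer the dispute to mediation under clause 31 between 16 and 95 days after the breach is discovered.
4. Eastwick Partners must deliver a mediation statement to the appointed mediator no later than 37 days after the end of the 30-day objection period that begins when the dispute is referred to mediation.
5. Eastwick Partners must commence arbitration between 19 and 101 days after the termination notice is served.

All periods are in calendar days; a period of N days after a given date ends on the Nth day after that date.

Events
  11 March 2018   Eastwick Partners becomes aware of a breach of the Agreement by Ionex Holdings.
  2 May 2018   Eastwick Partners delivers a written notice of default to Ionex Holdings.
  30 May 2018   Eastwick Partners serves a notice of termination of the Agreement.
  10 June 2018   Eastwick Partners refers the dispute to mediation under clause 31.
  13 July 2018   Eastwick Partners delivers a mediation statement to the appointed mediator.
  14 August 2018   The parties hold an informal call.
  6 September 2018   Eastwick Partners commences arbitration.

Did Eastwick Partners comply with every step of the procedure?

Yes

(1) due by 11 March 2018 + 53 days = 3 May 2018; 2 May 2018 is within that limit.
(2) the permitted window runs from 2 May 2018 + 20 = 22 May 2018 to 2 May 2018 + 30 = 1 June 2018; 30 May 2018 falls inside that range.
(3) the permitted window runs from 11 March 2018 + 16 = 27 March 2018 to 11 March 2018 + 95 = 14 June 2018; done 10 June 2018, which is between those dates.
(4) due by 10 July 2018 + 37 days = 16 August 2018; 13 July 2018 is within that limit.
(5) the permitted window runs from 30 May 2018 + 19 = 18 June 2018 to 30 May 2018 + 101 = 8 September 2018; 6 September 2018 falls inside that range.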